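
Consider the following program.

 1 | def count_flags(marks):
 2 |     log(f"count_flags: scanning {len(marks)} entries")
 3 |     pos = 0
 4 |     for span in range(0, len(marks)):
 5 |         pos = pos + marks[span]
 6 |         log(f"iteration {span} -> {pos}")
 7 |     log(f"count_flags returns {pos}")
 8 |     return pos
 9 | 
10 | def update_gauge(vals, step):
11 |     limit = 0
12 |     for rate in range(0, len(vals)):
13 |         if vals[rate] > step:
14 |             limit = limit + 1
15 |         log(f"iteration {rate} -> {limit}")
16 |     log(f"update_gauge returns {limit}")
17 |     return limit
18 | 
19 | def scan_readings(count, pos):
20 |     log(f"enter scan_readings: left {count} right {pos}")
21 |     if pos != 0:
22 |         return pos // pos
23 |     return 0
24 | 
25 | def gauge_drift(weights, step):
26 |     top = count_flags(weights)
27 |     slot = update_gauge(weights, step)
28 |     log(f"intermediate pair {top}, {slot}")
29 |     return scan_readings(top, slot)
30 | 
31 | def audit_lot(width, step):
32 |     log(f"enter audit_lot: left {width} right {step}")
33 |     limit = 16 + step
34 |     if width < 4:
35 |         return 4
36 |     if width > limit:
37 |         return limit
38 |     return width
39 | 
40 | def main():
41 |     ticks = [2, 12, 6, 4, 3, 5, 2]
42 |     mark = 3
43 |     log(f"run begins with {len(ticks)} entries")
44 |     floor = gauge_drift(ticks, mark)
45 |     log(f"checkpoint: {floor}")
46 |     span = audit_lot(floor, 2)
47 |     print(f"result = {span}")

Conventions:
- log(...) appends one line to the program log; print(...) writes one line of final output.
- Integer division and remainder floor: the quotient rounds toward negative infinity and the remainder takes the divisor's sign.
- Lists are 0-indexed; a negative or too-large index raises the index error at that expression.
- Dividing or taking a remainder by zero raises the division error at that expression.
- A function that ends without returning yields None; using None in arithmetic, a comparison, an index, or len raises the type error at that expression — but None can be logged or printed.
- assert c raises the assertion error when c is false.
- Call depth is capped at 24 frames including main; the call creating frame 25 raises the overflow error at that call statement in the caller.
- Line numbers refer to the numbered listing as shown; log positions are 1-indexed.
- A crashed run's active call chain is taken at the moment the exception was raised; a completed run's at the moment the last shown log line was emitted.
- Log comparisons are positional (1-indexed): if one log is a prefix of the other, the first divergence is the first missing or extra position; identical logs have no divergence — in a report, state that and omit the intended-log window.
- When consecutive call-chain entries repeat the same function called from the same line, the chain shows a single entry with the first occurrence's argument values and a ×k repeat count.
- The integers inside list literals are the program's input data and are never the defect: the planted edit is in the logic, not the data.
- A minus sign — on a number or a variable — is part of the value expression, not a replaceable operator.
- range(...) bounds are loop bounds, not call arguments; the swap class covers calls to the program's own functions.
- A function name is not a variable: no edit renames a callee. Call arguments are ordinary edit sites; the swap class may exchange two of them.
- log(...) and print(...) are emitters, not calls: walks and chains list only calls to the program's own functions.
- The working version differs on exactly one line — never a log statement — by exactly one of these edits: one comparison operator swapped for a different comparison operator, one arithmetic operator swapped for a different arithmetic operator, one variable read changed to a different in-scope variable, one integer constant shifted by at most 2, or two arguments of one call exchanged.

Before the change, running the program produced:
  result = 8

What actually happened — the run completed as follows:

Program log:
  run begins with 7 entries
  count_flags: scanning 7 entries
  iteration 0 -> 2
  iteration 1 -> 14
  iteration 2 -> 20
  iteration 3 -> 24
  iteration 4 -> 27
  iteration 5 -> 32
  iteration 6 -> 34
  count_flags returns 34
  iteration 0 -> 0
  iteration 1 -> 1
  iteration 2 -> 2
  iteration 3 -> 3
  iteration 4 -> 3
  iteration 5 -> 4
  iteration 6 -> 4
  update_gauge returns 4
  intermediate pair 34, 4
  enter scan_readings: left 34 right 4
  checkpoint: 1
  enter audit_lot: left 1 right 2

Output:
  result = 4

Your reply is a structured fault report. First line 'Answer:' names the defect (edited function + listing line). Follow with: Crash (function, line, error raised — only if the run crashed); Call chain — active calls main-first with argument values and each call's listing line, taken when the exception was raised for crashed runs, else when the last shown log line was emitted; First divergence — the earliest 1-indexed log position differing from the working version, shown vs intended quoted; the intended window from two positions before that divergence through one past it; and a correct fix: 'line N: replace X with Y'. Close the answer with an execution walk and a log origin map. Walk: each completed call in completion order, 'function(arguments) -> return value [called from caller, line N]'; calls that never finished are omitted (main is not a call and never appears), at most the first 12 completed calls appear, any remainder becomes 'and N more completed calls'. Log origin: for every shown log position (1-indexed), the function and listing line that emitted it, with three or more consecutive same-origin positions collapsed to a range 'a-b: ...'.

Answer: the defect is in scan_readings at line 22.
Core observation: Everything matches until log position 21, which reads 'checkpoint: 1' in place of 'checkpoint: 8'.
Call chain: main -> audit_lot(1, 2) (called at line 46).
First divergence: at position 21 the run shows 'checkpoint: 1' where the working version logs 'checkpoint: 8'.
Intended log window:
  19: intermediate pair 34, 4
  20: enter scan_readings: left 34 right 4
  21: checkpoint: 8
  22: enter audit_lot: left 8 right 2
Execution walk:
  count_flags([2, 12, 6, 4, 3, 5, 2]) -> 34  [called from gauge_drift, line 26]
  update_gauge([2, 12, 6, 4, 3, 5, 2], 3) -> 4  [called from gauge_drift, line 27]
  scan_readings(34, 4) -> 1  [called from gauge_drift, line 29]
  gauge_drift([2, 12, 6, 4, 3, 5, 2], 3) -> 1  [called from main, line 44]
  audit_lot(1, 2) -> 4  [called from main, line 46]
Log origin:
  1 — main, line 43
  2 — count_flags, line 2
  3-9 — count_flags, line 6
  10 — count_flags, line 7
  11-17 — update_gauge, line 15
  18 — update_gauge, line 16
  19 — gauge_drift, line 28
  20 — scan_readings, line 20
  21 — main, line 45
  22 — audit_lot, line 32
A correct fix: line 22: replace `pos // pos` with `count // pos`.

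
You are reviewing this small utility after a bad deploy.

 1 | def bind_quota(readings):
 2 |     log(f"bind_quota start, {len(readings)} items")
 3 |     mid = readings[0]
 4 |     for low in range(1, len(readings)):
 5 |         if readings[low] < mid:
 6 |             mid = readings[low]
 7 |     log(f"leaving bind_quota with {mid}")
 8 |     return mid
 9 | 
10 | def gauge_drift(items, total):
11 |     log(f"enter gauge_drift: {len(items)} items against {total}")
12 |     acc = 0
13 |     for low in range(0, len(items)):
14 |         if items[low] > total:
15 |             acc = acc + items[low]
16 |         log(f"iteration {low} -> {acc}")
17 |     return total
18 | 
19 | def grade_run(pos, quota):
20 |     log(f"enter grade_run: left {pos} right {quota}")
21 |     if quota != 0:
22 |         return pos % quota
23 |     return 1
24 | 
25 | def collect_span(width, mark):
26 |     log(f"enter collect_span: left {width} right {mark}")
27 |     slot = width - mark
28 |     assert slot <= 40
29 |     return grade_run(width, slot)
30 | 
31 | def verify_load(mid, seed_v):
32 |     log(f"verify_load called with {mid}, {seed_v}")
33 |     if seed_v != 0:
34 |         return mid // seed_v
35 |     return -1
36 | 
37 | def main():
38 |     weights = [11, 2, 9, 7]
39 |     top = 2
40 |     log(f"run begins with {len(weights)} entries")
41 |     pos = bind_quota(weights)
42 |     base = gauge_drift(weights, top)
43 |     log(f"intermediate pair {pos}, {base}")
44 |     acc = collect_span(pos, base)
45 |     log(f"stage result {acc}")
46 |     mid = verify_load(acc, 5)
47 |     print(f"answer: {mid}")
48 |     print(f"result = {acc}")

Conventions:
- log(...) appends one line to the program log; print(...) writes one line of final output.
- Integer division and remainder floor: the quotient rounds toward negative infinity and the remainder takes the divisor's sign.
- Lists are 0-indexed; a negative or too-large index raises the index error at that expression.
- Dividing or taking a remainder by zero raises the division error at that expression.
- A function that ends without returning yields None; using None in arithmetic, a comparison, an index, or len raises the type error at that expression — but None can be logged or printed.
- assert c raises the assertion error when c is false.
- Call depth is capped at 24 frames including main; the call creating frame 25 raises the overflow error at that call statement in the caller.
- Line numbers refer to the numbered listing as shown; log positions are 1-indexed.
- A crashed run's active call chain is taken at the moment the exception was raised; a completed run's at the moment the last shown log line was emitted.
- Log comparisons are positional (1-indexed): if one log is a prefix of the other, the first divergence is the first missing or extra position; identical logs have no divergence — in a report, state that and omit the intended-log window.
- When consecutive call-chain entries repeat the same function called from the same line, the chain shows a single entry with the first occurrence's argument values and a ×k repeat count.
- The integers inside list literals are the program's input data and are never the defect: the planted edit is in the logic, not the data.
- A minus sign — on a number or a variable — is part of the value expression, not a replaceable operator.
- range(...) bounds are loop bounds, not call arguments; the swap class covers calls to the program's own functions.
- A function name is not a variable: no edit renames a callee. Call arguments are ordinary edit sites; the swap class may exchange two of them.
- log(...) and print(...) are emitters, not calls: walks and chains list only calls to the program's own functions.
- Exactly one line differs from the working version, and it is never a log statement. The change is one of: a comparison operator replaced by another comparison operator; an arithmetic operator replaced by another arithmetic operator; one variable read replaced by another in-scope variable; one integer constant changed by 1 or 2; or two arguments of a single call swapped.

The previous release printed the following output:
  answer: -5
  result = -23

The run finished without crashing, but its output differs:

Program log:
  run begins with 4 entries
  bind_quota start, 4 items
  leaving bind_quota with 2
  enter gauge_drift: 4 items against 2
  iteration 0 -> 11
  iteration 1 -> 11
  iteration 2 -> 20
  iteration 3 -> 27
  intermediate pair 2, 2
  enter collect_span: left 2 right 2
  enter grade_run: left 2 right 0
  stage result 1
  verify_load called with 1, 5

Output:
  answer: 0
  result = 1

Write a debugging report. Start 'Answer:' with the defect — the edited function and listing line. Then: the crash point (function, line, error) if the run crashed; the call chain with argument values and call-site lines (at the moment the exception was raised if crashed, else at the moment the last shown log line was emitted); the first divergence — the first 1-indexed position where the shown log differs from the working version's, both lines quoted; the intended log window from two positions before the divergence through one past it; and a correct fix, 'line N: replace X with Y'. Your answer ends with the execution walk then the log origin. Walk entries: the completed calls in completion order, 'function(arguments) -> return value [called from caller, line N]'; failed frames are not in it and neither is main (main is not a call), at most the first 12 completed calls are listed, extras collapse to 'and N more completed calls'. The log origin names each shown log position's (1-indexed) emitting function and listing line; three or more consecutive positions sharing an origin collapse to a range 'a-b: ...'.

Answer: the defect is in gauge_drift at line 17.
Key fact: The earliest visible damage is log position 9 — 'intermediate pair 2, 2' rather than the intended 'intermediate pair 2, 27'.
Call chain: main -> verify_load(1, 5) (called at line 46).
First divergence: position 9; shown 'intermediate pair 2, 2' vs intended 'intermediate pair 2, 27'.
Intended log window:
  7: iteration 2 -> 20
  8: iteration 3 -> 27
  9: intermediate pair 2, 27
  10: enter collect_span: left 2 right 27
Execution walk:
  bind_quota([11, 2, 9, 7]) -> 2  [called from main, line 41]
  gauge_drift([11, 2, 9, 7], 2) -> 2  [called from main, line 42]
  grade_run(2, 0) -> 1  [called from collect_span, line 29]
  collect_span(2, 2) -> 1  [called from main, line 44]
  verify_load(1, 5) -> 0  [called from main, line 46]
Origin of each log line:
  1: emitted by main (line 40)
  2: emitted by bind_quota (line 2)
  3: emitted by bind_quota (line 7)
  4: emitted by gauge_drift (line 11)
  5-8: emitted by gauge_drift (line 16)
  9: emitted by main (line 43)
  10: emitted by collect_span (line 26)
  11: emitted by grade_run (line 20)
  12: emitted by main (line 45)
  13: emitted by verify_load (line 32)
A correct fix: line 17: replace `total` with `acc`.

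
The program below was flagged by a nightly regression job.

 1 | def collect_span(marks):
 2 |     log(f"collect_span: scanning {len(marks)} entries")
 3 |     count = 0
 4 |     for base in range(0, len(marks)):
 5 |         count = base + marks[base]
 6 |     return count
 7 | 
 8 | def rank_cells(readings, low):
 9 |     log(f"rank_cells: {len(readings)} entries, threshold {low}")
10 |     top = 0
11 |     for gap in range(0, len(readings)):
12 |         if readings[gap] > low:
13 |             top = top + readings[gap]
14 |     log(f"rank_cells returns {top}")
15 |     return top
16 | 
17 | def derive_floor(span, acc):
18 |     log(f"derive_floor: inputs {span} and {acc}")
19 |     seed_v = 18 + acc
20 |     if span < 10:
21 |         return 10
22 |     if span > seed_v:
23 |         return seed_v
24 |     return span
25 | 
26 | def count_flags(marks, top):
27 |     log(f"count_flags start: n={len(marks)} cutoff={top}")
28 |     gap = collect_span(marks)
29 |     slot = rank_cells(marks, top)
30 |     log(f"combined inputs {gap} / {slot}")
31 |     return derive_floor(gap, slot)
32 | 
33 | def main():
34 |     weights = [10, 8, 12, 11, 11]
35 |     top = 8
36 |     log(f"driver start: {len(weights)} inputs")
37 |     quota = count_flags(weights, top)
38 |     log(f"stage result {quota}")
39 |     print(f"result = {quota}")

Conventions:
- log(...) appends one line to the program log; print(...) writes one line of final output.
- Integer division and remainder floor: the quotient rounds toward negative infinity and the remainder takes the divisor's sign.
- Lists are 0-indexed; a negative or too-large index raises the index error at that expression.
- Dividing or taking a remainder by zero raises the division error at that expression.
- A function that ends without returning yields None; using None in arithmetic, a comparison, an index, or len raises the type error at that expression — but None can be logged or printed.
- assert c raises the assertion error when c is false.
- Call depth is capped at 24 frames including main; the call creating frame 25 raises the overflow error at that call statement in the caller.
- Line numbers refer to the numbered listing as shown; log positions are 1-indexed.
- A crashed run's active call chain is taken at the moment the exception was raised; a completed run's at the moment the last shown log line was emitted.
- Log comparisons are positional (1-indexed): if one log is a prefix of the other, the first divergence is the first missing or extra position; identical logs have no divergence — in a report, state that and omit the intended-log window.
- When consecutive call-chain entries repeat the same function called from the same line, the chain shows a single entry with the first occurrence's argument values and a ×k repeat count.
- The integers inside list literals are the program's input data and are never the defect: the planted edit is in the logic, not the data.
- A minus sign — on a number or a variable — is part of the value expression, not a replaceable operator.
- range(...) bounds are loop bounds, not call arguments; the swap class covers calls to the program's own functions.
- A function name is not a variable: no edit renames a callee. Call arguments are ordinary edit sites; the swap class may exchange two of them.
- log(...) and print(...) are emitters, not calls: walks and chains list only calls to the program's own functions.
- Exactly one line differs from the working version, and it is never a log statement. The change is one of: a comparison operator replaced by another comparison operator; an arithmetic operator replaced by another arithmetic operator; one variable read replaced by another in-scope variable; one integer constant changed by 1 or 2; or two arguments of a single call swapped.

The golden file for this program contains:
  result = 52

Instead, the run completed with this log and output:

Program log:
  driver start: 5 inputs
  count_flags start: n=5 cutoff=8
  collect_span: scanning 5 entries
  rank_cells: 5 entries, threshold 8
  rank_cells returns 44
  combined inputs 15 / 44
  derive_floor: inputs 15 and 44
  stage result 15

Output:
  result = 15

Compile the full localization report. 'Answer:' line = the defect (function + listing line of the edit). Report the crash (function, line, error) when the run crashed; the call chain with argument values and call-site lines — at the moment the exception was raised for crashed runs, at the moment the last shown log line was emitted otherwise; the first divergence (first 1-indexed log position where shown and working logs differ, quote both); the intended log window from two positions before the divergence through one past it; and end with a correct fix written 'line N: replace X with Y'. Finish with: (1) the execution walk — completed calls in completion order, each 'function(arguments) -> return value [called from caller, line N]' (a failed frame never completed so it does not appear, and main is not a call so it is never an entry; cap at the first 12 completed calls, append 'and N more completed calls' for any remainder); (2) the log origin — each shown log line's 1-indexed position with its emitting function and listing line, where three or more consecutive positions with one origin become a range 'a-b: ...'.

Answer: the defect is in collect_span at line 5.
Core observation: Log line 6 is where behavior first shows: 'combined inputs 15 / 44' appears instead of 'combined inputs 52 / 44'.
Call chain: main.
First divergence: position 6 — shown 'combined inputs 15 / 44', intended 'combined inputs 52 / 44'.
Intended log window:
  4: rank_cells: 5 entries, threshold 8
  5: rank_cells returns 44
  6: combined inputs 52 / 44
  7: derive_floor: inputs 52 and 44
Execution walk:
  collect_span([10, 8, 12, 11, 11]) -> 15  [called from count_flags, line 28]
  rank_cells([10, 8, 12, 11, 11], 8) -> 44  [called from count_flags, line 29]
  derive_floor(15, 44) -> 15  [called from count_flags, line 31]
  count_flags([10, 8, 12, 11, 11], 8) -> 15  [called from main, line 37]
Log origin:
  1: emitted by main (line 36)
  2: emitted by count_flags (line 27)
  3: emitted by collect_span (line 2)
  4: emitted by rank_cells (line 9)
  5: emitted by rank_cells (line 14)
  6: emitted by count_flags (line 30)
  7: emitted by derive_floor (line 18)
  8: emitted by main (line 38)
A correct fix: line 5: replace `base + marks[base]` with `count + marks[base]`.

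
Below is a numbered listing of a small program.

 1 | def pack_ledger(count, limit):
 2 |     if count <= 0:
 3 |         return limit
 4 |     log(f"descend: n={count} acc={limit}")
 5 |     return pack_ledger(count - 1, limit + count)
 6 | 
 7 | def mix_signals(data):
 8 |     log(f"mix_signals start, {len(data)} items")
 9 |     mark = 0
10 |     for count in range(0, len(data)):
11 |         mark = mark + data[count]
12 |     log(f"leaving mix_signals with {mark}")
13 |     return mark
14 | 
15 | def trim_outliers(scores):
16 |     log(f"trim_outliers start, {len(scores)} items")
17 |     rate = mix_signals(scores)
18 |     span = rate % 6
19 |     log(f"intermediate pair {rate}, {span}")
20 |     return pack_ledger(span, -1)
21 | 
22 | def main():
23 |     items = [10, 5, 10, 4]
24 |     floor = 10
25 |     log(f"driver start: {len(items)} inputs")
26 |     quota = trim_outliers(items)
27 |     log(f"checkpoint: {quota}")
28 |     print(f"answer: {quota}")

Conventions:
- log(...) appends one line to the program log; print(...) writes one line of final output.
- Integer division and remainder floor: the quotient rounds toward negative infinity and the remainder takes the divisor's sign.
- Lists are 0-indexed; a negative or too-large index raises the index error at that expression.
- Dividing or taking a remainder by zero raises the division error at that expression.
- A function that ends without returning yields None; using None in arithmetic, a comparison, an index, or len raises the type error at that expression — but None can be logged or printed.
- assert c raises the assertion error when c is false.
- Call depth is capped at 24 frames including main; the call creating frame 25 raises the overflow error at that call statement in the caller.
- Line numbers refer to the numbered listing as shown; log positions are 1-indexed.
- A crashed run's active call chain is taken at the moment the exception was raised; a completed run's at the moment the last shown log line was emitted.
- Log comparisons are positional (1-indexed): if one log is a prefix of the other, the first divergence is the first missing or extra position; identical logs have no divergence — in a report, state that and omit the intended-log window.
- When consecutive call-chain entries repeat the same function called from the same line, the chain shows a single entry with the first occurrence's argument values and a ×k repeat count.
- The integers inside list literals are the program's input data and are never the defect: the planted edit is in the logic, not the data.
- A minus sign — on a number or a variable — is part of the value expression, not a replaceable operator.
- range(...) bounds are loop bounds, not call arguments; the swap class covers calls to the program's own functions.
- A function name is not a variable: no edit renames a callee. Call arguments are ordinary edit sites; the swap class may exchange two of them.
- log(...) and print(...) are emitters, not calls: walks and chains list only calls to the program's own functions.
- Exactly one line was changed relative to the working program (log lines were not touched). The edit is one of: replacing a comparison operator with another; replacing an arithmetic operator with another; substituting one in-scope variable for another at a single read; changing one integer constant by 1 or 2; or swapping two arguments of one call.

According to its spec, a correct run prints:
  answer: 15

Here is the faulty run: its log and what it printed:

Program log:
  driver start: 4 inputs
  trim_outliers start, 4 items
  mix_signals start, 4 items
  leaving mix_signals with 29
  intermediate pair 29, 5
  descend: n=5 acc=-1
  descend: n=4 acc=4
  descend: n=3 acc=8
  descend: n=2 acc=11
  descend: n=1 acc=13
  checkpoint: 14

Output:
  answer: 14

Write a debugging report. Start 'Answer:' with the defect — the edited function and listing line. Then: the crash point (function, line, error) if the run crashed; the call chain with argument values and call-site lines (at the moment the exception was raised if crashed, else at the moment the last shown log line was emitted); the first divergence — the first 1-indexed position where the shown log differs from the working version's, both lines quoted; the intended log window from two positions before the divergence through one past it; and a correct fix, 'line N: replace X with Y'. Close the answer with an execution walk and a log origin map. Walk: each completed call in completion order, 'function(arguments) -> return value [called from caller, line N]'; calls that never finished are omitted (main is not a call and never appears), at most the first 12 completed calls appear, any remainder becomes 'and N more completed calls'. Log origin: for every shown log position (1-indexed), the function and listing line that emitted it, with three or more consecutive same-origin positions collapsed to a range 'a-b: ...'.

Answer: the defect is in trim_outliers at line 20.
Key observation: Position 6 is the first bad log line: 'descend: n=5 acc=-1' should read 'descend: n=5 acc=0'.
Call chain: main.
First divergence: position 6 — shown 'descend: n=5 acc=-1', intended 'descend: n=5 acc=0'.
Intended log window:
  4: leaving mix_signals with 29
  5: intermediate pair 29, 5
  6: descend: n=5 acc=0
  7: descend: n=4 acc=5
Execution walk:
  mix_signals([10, 5, 10, 4]) -> 29  [called from trim_outliers, line 17]
  pack_ledger(0, 14) -> 14  [called from pack_ledger, line 5]
  pack_ledger(1, 13) -> 14  [called from pack_ledger, line 5]
  pack_ledger(2, 11) -> 14  [called from pack_ledger, line 5]
  pack_ledger(3, 8) -> 14  [called from pack_ledger, line 5]
  pack_ledger(4, 4) -> 14  [called from pack_ledger, line 5]
  pack_ledger(5, -1) -> 14  [called from trim_outliers, line 20]
  trim_outliers([10, 5, 10, 4]) -> 14  [called from main, line 26]
Log origin:
  1: logged in main at line 25
  2: logged in trim_outliers at line 16
  3: logged in mix_signals at line 8
  4: logged in mix_signals at line 12
  5: logged in trim_outliers at line 19
  6-10: logged in pack_ledger at line 4
  11: logged in main at line 27
A correct fix: line 20: replace `-1` with `0`.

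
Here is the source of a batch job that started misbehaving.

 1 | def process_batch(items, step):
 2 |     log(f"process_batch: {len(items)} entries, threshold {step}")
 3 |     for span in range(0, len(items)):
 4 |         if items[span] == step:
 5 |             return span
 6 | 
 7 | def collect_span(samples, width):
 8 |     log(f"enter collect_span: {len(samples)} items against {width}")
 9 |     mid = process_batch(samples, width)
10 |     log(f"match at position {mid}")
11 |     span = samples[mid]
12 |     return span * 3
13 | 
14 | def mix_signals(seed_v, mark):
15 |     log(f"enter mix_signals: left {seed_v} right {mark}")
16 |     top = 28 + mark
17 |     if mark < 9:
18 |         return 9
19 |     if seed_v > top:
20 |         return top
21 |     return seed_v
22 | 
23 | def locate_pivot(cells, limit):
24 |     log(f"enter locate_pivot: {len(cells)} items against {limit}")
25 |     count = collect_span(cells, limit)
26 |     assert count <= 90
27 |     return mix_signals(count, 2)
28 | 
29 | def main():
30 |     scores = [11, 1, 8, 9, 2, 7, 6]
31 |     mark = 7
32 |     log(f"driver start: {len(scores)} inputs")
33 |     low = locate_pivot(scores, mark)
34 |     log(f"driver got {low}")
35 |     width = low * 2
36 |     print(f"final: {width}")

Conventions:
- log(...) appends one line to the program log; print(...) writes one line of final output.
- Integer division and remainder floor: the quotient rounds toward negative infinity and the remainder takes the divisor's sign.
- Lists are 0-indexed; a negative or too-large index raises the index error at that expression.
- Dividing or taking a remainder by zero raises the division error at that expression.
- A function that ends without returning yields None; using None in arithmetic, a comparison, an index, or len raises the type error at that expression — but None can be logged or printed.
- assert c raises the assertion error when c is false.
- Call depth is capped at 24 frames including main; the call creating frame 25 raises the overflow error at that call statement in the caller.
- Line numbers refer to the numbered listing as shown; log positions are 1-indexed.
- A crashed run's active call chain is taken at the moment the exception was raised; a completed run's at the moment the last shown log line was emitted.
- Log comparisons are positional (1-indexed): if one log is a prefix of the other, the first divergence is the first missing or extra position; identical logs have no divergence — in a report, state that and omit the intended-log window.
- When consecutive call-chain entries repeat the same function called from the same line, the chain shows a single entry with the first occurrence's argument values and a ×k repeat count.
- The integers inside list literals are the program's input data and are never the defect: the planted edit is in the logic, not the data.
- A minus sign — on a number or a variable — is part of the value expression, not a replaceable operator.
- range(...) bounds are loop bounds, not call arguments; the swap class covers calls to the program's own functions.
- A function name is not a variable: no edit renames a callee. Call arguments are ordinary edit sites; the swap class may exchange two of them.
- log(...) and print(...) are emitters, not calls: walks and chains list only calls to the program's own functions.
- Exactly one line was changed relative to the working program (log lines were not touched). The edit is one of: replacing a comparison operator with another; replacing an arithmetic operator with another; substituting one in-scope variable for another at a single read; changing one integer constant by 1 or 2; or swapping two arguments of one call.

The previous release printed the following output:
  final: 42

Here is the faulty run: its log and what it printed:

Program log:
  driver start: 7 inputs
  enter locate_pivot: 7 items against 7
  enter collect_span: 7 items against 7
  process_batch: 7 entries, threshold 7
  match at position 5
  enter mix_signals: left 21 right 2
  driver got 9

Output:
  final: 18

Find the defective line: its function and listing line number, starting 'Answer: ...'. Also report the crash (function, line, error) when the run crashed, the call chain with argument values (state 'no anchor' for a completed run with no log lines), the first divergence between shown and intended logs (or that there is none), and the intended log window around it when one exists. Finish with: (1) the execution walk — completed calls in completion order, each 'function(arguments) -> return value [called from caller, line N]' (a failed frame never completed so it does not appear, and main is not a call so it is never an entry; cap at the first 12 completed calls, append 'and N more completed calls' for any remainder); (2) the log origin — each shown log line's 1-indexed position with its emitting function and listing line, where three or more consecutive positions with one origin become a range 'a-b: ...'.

Answer: the defect is in mix_signals at line 17.
Core observation: Log line 7 is where behavior first shows: 'driver got 9' appears instead of 'driver got 21'.
Call chain: main.
First divergence: position 7 — shown 'driver got 9', intended 'driver got 21'.
Intended log window:
  5: match at position 5
  6: enter mix_signals: left 21 right 2
  7: driver got 21
Execution walk:
  process_batch([11, 1, 8, 9, 2, 7, 6], 7) -> 5  [called from collect_span, line 9]
  collect_span([11, 1, 8, 9, 2, 7, 6], 7) -> 21  [called from locate_pivot, line 25]
  mix_signals(21, 2) -> 9  [called from locate_pivot, line 27]
  locate_pivot([11, 1, 8, 9, 2, 7, 6], 7) -> 9  [called from main, line 33]
Log origin:
  1: emitted by main (line 32)
  2: emitted by locate_pivot (line 24)
  3: emitted by collect_span (line 8)
  4: emitted by process_batch (line 2)
  5: emitted by collect_span (line 10)
  6: emitted by mix_signals (line 15)
  7: emitted by main (line 34)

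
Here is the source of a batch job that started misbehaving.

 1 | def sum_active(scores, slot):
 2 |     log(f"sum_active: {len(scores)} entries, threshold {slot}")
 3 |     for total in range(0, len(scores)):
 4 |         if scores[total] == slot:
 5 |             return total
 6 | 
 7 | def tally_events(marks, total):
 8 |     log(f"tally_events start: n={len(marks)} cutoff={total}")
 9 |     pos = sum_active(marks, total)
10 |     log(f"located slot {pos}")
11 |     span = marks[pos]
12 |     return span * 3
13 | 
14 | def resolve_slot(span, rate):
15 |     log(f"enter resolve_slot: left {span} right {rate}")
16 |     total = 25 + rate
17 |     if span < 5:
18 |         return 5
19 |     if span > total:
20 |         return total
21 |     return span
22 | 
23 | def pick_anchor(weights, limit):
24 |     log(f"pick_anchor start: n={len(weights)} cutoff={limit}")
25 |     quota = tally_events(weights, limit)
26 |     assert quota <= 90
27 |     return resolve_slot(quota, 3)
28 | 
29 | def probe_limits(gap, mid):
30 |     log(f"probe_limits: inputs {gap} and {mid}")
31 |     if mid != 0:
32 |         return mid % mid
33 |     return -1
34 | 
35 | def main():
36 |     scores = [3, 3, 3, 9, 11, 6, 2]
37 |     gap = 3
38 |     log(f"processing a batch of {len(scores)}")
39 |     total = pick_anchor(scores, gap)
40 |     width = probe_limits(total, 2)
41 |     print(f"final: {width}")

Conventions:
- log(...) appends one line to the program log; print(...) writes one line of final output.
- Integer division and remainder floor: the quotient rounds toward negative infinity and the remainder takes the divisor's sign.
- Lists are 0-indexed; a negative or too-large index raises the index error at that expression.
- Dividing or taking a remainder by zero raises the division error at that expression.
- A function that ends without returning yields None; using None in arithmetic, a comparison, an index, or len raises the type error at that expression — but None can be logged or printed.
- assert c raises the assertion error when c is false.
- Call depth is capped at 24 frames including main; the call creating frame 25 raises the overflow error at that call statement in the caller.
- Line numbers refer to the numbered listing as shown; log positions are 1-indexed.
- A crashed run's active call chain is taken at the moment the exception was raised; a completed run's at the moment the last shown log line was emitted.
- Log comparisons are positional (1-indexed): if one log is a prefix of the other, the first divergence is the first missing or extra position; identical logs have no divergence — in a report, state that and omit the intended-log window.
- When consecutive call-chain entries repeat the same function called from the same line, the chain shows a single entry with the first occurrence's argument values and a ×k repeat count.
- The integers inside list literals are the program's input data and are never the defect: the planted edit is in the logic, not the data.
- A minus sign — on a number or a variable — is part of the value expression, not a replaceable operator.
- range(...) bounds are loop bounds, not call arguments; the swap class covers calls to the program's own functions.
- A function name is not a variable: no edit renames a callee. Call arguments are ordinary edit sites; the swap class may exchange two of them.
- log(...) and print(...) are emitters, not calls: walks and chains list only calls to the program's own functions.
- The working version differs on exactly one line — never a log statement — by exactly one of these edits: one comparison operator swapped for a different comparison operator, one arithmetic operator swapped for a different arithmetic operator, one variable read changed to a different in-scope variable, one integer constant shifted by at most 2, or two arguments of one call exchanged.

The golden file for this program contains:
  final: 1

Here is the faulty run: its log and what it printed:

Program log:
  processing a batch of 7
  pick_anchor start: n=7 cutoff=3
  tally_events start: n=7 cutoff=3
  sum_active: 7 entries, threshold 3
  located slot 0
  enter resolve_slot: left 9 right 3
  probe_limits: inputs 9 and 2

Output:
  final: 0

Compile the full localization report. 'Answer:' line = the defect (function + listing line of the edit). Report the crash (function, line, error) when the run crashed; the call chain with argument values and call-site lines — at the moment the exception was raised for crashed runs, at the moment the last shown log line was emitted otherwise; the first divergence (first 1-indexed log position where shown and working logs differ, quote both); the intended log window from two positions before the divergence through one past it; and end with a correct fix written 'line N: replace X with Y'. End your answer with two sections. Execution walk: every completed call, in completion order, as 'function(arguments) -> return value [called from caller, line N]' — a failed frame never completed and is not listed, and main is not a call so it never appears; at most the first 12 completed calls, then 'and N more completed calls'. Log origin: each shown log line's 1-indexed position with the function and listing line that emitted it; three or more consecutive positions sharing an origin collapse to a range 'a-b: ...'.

Answer: the defect is in probe_limits at line 32.
Core observation: Log streams are identical — the defect surfaces only in the printed output.
Call chain: main -> probe_limits(9, 2) (called at line 40).
First divergence: none (the log streams are identical).
Execution walk:
  sum_active([3, 3, 3, 9, 11, 6, 2], 3) -> 0  [called from tally_events, line 9]
  tally_events([3, 3, 3, 9, 11, 6, 2], 3) -> 9  [called from pick_anchor, line 25]
  resolve_slot(9, 3) -> 9  [called from pick_anchor, line 27]
  pick_anchor([3, 3, 3, 9, 11, 6, 2], 3) -> 9  [called from main, line 39]
  probe_limits(9, 2) -> 0  [called from main, line 40]
Origin of each log line:
  1 — main, line 38
  2 — pick_anchor, line 24
  3 — tally_events, line 8
  4 — sum_active, line 2
  5 — tally_events, line 10
  6 — resolve_slot, line 15
  7 — probe_limits, line 30
A correct fix: line 32: replace `mid % mid` with `gap % mid`.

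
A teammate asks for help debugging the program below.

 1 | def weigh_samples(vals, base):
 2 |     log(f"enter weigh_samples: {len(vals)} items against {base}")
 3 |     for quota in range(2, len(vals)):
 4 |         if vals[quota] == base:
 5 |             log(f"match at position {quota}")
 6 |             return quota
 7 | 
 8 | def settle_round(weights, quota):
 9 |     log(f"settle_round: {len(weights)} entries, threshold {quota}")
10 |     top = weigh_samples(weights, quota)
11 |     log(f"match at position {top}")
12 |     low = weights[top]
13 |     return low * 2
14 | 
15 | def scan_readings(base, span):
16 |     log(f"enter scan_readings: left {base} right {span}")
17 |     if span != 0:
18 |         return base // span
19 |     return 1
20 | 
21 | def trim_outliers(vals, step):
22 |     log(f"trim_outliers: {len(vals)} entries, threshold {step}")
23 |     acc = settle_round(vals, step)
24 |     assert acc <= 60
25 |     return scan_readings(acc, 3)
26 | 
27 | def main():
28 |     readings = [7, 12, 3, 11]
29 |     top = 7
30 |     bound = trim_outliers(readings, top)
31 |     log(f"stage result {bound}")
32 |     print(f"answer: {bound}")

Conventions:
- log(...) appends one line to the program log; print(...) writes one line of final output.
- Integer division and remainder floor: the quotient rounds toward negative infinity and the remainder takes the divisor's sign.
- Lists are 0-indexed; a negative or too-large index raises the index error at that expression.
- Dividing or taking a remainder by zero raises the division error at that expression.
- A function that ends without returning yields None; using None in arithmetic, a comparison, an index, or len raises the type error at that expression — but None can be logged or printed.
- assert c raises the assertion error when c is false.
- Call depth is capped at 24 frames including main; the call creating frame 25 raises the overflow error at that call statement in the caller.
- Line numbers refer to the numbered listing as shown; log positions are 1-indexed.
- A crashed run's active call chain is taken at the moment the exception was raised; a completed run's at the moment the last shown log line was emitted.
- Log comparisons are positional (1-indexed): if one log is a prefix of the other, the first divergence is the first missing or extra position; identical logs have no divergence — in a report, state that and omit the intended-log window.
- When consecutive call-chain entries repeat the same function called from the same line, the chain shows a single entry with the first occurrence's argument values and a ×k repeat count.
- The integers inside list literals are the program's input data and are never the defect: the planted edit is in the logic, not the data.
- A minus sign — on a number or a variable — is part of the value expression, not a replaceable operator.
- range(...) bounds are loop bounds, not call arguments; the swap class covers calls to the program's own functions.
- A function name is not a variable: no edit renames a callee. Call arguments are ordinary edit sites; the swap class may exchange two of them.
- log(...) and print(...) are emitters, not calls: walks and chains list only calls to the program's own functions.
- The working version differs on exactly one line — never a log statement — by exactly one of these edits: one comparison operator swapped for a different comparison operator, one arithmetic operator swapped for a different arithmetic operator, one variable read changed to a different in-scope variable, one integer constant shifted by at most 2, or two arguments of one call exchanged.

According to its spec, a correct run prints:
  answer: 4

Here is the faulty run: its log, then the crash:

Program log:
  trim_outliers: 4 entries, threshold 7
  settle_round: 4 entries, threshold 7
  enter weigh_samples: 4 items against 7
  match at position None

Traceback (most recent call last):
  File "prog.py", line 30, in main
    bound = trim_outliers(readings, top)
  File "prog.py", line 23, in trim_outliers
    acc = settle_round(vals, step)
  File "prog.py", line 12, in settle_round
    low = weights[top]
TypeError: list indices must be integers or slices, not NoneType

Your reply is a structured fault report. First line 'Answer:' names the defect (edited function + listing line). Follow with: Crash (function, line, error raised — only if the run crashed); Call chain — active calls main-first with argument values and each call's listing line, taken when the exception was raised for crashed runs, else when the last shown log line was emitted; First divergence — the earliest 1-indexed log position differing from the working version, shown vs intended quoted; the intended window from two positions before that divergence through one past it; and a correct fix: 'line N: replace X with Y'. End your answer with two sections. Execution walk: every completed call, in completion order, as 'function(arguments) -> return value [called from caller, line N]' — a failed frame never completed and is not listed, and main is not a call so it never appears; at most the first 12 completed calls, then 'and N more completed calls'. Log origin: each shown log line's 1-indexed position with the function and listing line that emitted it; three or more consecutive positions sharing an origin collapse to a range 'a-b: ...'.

Answer: the defect is in weigh_samples at line 3.
Key fact: The earliest visible damage is log position 4 — 'match at position None' rather than the intended 'match at position 0'.
Crash: settle_round, line 12, TypeError.
Call chain: main -> trim_outliers([7, 12, 3, 11], 7) (called at line 30) -> settle_round([7, 12, 3, 11], 7) (called at line 23).
First divergence: position 4; shown 'match at position None' vs intended 'match at position 0'.
Intended log window:
  2: settle_round: 4 entries, threshold 7
  3: enter weigh_samples: 4 items against 7
  4: match at position 0
  5: match at position 0
Execution walk:
  weigh_samples([7, 12, 3, 11], 7) -> None  [called from settle_round, line 10]
Origin of each log line:
  1 — trim_outliers, line 22
  2 — settle_round, line 9
  3 — weigh_samples, line 2
  4 — settle_round, line 11
A correct fix: line 3: replace `2` with `0`.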